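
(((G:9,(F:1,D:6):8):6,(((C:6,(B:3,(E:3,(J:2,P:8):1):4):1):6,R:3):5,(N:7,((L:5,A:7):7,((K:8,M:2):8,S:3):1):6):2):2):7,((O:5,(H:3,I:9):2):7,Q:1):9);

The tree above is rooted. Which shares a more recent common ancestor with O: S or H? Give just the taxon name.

H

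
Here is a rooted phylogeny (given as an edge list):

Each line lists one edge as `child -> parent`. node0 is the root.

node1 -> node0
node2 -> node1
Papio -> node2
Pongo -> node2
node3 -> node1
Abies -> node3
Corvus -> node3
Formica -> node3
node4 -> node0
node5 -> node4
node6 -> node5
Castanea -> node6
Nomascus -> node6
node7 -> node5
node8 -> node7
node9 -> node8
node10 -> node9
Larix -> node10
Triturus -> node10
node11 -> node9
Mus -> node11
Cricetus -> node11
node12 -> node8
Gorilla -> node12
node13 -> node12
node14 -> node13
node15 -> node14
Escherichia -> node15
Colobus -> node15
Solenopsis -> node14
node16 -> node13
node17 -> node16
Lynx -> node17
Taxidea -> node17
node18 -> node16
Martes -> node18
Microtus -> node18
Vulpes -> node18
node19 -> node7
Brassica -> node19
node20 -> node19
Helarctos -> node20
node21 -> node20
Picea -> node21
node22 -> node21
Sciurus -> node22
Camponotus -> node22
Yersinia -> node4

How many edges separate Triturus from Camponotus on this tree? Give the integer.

9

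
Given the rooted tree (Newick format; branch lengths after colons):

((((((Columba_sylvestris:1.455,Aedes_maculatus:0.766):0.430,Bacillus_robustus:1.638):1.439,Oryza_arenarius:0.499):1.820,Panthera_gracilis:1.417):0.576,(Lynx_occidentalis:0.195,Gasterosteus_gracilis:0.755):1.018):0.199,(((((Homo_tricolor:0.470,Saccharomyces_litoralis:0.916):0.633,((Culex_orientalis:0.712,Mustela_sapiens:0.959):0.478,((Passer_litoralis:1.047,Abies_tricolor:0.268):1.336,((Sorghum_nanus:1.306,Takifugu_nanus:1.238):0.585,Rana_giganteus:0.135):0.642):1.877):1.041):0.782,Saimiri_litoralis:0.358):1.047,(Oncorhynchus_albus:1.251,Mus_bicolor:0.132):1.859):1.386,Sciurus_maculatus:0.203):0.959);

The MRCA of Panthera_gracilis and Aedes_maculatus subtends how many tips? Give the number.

The MRCA of Panthera_gracilis and Aedes_maculatus is the node subtending ((((Columba_sylvestris,Aedes_maculatus),Bacillus_robustus),Oryza_arenarius),Panthera_gracilis).
That clade contains 5 terminal taxa: Aedes_maculatus, Bacillus_robustus, Columba_sylvestris, Oryza_arenarius, Panthera_gracilis.

5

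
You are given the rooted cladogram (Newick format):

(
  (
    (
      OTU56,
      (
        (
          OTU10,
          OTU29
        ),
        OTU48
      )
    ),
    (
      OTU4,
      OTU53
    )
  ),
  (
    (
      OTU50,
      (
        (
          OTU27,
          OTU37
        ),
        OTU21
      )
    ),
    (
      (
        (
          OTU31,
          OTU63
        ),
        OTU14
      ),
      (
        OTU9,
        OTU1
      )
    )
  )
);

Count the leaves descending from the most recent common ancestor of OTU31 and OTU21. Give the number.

9

The MRCA of OTU31 and OTU21 is the node subtending ((OTU50,((OTU27,OTU37),OTU21)),(((OTU31,OTU63),OTU14),(OTU9,OTU1))).
That clade contains 9 terminal taxa: OTU1, OTU14, OTU21, OTU27, OTU31, OTU37, OTU50, OTU63, OTU9.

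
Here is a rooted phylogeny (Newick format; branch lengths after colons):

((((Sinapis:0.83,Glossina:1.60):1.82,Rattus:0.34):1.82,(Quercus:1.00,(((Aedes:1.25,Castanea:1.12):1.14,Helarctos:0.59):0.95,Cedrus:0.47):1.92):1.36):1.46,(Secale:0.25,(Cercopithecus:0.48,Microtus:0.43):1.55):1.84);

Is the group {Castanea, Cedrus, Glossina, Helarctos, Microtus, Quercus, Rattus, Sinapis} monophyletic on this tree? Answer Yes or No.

The MRCA of the listed taxa is the root, so the smallest clade containing them is the whole tree.
That clade also contains Aedes, Cercopithecus, Secale, which are not in the proposed group, so the group is not monophyletic.

No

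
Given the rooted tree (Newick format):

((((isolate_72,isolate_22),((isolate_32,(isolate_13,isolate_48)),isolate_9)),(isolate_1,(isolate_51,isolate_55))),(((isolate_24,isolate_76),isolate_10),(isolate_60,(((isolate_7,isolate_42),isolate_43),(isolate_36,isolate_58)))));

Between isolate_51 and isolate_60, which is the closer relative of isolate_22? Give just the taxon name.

isolate_51

The MRCA of isolate_22 and isolate_51 subtends (((isolate_72,isolate_22),((isolate_32,(isolate_13,isolate_48)),isolate_9)),(isolate_1,(isolate_51,isolate_55))) (9 taxa).
The MRCA of isolate_22 and isolate_60 is the root, subtending the entire tree (18 taxa).
The first is nested inside the second, so isolate_22 shares a more recent common ancestor with isolate_51.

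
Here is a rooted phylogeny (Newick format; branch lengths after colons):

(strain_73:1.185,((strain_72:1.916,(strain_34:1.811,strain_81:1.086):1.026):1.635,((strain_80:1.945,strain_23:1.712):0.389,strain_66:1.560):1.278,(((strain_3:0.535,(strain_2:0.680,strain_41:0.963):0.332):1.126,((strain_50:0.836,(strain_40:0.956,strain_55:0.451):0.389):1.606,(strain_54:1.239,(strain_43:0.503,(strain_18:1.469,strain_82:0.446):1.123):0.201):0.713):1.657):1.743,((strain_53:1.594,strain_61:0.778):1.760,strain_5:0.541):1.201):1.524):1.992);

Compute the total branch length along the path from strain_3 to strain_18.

6.824

The path runs strain_3 → … → MRCA → … → strain_18; the MRCA is the node subtending ((strain_3,(strain_2,strain_41)),((strain_50,(strain_40,strain_55)),(strain_54,(strain_43,(strain_18,strain_82))))).
Branch lengths along that path: 0.535 + 1.126 + 1.657 + 0.713 + 0.201 + 1.123 + 1.469 = 6.824.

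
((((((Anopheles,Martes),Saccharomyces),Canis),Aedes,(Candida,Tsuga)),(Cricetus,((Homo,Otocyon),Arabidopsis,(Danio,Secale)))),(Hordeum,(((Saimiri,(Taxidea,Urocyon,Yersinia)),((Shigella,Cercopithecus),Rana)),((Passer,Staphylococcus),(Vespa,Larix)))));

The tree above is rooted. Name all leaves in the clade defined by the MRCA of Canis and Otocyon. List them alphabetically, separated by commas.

Tracing Canis: it sits inside (((Anopheles,Martes),Saccharomyces),Canis).
Tracing Otocyon: it sits inside (Homo,Otocyon).
The smallest clade enclosing both is (((((Anopheles,Martes),Saccharomyces),Canis),Aedes,(Candida,Tsuga)),(Cricetus,((Homo,Otocyon),Arabidopsis,(Danio,Secale)))); the answer is its 13 terminal taxa in alphabetical order.

Aedes, Anopheles, Arabidopsis, Candida, Canis, Cricetus, Danio, Homo, Martes, Otocyon, Saccharomyces, Secale, Tsuga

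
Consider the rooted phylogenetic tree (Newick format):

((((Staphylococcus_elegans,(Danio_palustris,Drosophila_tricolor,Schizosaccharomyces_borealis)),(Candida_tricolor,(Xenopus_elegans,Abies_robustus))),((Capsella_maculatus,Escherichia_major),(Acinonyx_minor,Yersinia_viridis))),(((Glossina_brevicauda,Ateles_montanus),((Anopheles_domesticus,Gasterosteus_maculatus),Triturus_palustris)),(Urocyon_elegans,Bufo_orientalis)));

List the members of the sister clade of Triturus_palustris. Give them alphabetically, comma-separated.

Triturus_palustris attaches to the tree at the node subtending ((Anopheles_domesticus,Gasterosteus_maculatus),Triturus_palustris).
The other lineage descending from that same node — the sister group — is (Anopheles_domesticus,Gasterosteus_maculatus); its 2 tips in alphabetical order are the answer.

Anopheles_domesticus, Gasterosteus_maculatus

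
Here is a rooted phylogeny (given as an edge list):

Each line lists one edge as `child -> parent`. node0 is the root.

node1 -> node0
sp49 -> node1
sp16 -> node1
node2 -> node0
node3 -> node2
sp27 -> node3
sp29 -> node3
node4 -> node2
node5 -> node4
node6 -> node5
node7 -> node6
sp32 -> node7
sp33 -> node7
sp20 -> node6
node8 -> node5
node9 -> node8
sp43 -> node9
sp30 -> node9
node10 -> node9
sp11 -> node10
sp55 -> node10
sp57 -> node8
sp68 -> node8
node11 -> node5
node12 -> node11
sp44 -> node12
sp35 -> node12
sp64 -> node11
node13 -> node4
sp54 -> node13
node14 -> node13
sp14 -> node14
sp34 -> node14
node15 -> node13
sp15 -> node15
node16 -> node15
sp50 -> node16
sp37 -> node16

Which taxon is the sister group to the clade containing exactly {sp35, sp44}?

The clade containing exactly {sp35, sp44} attaches to the tree at the node subtending ((sp44,sp35),sp64).
The other lineage descending from that same node — the sister group — is the single tip sp64.

sp64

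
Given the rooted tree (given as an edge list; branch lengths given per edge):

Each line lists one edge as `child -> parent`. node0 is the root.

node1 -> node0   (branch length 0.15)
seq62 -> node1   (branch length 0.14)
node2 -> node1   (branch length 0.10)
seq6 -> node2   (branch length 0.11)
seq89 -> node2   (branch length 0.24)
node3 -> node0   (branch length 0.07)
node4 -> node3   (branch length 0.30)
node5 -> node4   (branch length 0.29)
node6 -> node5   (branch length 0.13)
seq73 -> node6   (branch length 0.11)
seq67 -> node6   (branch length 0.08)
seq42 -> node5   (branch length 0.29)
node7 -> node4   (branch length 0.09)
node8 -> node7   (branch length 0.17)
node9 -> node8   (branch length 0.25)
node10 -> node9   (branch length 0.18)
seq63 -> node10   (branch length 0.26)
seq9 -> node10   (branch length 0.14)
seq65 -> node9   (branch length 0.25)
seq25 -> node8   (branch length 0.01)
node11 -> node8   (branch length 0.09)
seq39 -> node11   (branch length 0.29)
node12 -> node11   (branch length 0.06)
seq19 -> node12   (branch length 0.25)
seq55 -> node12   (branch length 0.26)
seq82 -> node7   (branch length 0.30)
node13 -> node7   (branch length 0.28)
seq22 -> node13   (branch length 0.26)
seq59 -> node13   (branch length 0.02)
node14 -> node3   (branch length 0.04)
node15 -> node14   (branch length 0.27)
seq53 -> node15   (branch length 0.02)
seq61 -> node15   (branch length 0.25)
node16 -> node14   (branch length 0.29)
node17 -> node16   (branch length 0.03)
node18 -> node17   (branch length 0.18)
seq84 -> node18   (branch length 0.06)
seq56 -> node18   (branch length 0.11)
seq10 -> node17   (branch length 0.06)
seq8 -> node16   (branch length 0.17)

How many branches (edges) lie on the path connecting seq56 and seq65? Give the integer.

The MRCA of seq56 and seq65 is the node subtending ((((seq73,seq67),seq42),((((seq63,seq9),seq65),seq25,(seq39,(seq19,seq55))),seq82,(seq22,seq59))),((seq53,seq61),(((seq84,seq56),seq10),seq8))).
From seq56 up to that node: 5 branches. From seq65 up to the same node: 5 branches. Total: 5 + 5 = 10.

10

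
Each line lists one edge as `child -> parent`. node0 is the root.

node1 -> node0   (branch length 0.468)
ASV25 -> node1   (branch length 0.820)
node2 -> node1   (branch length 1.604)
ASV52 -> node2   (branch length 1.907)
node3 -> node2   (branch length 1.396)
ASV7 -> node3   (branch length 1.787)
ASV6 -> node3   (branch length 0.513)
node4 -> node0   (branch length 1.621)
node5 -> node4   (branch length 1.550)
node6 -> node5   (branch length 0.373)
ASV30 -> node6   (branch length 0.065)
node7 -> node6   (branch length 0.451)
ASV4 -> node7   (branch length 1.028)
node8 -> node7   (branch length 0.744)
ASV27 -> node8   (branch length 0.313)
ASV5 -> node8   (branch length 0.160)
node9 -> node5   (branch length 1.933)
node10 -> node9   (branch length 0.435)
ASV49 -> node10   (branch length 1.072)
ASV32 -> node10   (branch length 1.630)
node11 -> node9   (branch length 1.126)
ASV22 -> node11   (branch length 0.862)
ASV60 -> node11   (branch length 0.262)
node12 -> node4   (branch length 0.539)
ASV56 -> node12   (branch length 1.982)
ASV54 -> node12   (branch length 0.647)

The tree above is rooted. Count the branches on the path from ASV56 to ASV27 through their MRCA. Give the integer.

7

The MRCA of ASV56 and ASV27 is the node subtending (((ASV30,(ASV4,(ASV27,ASV5))),((ASV49,ASV32),(ASV22,ASV60))),(ASV56,ASV54)).
From ASV56 up to that node: 2 branches. From ASV27 up to the same node: 5 branches. Total: 2 + 5 = 7.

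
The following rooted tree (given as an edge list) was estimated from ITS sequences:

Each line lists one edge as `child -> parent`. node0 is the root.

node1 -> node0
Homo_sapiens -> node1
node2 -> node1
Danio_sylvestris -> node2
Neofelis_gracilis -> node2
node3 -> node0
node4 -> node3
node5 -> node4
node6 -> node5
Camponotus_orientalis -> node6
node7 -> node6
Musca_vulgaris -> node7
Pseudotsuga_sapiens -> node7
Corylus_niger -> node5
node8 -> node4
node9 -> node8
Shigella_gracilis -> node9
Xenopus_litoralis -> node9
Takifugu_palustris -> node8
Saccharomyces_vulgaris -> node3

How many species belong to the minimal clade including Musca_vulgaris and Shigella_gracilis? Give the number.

7

The MRCA of Musca_vulgaris and Shigella_gracilis is the node subtending (((Camponotus_orientalis,(Musca_vulgaris,Pseudotsuga_sapiens)),Corylus_niger),((Shigella_gracilis,Xenopus_litoralis),Takifugu_palustris)).
That clade contains 7 terminal taxa: Camponotus_orientalis, Corylus_niger, Musca_vulgaris, Pseudotsuga_sapiens, Shigella_gracilis, Takifugu_palustris, Xenopus_litoralis.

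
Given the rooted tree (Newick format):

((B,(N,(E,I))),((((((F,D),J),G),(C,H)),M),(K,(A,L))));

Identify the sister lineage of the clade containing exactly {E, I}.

N

The clade containing exactly {E, I} attaches to the tree at the node subtending (N,(E,I)).
The other lineage descending from that same node — the sister group — is the single tip N.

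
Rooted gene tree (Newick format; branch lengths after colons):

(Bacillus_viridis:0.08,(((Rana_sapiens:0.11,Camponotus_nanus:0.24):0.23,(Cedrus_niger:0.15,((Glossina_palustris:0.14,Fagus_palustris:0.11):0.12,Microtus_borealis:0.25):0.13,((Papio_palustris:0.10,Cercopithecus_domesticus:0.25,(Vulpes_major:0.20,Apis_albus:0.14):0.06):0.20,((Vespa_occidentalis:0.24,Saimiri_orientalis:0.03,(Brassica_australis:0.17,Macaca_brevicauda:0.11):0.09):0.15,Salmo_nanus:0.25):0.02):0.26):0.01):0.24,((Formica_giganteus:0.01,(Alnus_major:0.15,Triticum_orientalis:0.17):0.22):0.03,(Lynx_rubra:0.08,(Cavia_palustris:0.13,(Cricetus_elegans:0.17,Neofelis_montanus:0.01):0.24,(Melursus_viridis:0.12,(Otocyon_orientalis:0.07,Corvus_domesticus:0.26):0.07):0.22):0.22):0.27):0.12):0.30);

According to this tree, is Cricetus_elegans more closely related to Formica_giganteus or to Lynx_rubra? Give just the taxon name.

Lynx_rubra

The MRCA of Cricetus_elegans and Lynx_rubra subtends (Lynx_rubra,(Cavia_palustris,(Cricetus_elegans,Neofelis_montanus),(Melursus_viridis,(Otocyon_orientalis,Corvus_domesticus)))) (7 taxa).
The MRCA of Cricetus_elegans and Formica_giganteus subtends ((Formica_giganteus,(Alnus_major,Triticum_orientalis)),(Lynx_rubra,(Cavia_palustris,(Cricetus_elegans,Neofelis_montanus),(Melursus_viridis,(Otocyon_orientalis,Corvus_domesticus))))) (10 taxa).
The first is nested inside the second, so Cricetus_elegans shares a more recent common ancestor with Lynx_rubra.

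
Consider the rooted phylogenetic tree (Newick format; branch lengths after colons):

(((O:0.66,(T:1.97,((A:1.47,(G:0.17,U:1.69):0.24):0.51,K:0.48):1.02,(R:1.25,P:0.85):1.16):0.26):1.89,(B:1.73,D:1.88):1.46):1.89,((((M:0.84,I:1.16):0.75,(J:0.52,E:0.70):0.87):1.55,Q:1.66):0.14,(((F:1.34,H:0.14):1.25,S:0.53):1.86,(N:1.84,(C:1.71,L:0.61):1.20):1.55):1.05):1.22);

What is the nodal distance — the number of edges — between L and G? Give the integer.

12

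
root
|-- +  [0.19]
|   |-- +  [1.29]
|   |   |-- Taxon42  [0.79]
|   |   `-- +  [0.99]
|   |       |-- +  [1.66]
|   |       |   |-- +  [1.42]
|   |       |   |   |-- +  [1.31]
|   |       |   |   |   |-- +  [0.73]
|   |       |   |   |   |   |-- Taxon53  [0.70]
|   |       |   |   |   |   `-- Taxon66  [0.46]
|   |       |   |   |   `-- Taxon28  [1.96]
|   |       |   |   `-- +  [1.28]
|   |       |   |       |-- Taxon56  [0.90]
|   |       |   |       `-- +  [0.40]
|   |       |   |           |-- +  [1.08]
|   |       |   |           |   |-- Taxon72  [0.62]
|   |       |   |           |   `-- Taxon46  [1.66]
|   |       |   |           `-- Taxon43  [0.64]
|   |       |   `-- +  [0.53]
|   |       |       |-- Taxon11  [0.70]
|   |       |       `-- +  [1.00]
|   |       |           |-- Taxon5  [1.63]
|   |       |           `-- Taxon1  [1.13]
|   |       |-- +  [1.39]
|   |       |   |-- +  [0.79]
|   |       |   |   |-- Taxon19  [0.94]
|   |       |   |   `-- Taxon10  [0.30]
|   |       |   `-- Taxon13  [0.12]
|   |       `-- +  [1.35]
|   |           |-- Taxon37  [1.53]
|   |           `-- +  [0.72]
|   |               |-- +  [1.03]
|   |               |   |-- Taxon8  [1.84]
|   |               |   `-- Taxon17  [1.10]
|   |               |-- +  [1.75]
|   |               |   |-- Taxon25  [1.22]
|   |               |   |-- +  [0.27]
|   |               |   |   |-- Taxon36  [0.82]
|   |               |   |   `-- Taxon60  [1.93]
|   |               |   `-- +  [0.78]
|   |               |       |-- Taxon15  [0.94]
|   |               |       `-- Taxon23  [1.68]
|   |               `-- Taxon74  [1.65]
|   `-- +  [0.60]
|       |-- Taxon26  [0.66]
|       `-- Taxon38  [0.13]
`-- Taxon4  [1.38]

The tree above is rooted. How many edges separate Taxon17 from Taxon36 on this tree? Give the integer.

The MRCA of Taxon17 and Taxon36 is the node subtending ((Taxon8,Taxon17),(Taxon25,(Taxon36,Taxon60),(Taxon15,Taxon23)),Taxon74).
From Taxon17 up to that node: 2 branches. From Taxon36 up to the same node: 3 branches. Total: 2 + 3 = 5.

5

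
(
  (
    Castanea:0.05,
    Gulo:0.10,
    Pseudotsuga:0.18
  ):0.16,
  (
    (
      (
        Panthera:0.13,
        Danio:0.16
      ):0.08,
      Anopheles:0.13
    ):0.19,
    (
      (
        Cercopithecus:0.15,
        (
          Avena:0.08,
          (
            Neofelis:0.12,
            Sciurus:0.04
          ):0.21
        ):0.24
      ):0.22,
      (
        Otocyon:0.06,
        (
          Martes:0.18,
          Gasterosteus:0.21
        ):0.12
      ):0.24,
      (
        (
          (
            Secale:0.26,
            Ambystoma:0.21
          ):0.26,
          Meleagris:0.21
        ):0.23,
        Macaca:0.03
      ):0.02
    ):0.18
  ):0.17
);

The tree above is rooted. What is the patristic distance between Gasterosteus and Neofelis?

1.36

The path runs Gasterosteus → … → MRCA → … → Neofelis; the MRCA is the node subtending ((Cercopithecus,(Avena,(Neofelis,Sciurus))),(Otocyon,(Martes,Gasterosteus)),(((Secale,Ambystoma),Meleagris),Macaca)).
Branch lengths along that path: 0.21 + 0.12 + 0.24 + 0.22 + 0.24 + 0.21 + 0.12 = 1.36.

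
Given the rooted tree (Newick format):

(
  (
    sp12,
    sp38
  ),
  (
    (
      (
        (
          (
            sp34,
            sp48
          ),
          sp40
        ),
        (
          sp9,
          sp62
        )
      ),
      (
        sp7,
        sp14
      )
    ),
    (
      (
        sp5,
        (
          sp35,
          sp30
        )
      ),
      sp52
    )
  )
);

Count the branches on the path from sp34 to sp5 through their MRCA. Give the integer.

The MRCA of sp34 and sp5 is the node subtending (((((sp34,sp48),sp40),(sp9,sp62)),(sp7,sp14)),((sp5,(sp35,sp30)),sp52)).
From sp34 up to that node: 5 branches. From sp5 up to the same node: 3 branches. Total: 5 + 3 = 8.

8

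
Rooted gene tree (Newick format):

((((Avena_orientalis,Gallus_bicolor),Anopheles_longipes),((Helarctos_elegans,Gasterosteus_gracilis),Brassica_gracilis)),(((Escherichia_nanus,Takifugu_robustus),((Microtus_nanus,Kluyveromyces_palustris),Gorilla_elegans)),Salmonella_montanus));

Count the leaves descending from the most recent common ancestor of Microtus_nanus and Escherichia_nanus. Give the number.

5

The MRCA of Microtus_nanus and Escherichia_nanus is the node subtending ((Escherichia_nanus,Takifugu_robustus),((Microtus_nanus,Kluyveromyces_palustris),Gorilla_elegans)).
That clade contains 5 terminal taxa: Escherichia_nanus, Gorilla_elegans, Kluyveromyces_palustris, Microtus_nanus, Takifugu_robustus.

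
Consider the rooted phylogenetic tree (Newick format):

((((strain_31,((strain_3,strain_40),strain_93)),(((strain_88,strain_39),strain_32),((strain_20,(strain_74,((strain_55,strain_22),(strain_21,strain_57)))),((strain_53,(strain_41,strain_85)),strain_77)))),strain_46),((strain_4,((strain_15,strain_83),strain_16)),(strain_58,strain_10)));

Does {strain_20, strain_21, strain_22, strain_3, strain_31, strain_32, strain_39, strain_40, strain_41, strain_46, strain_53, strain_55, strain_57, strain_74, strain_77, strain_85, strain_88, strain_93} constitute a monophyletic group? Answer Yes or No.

Yes

The most recent common ancestor of these taxa subtends (((strain_31,((strain_3,strain_40),strain_93)),(((strain_88,strain_39),strain_32),((strain_20,(strain_74,((strain_55,strain_22),(strain_21,strain_57)))),((strain_53,(strain_41,strain_85)),strain_77)))),strain_46).
That clade has exactly 18 tips — every listed taxon and nothing else — so the group is monophyletic.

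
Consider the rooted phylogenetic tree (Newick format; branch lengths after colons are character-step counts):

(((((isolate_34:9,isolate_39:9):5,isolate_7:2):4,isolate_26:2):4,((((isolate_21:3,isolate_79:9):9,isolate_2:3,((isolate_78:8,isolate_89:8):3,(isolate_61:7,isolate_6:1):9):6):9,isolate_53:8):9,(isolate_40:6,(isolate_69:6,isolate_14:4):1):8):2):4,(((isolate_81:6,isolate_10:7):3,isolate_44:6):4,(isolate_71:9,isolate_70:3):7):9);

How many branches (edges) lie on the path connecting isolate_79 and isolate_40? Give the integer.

6

The MRCA of isolate_79 and isolate_40 is the node subtending ((((isolate_21,isolate_79),isolate_2,((isolate_78,isolate_89),(isolate_61,isolate_6))),isolate_53),(isolate_40,(isolate_69,isolate_14))).
From isolate_79 up to that node: 4 branches. From isolate_40 up to the same node: 2 branches. Total: 4 + 2 = 6.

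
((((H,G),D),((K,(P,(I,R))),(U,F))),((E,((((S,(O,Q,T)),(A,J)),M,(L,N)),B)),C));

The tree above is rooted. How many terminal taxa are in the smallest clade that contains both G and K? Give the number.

The MRCA of G and K is the node subtending (((H,G),D),((K,(P,(I,R))),(U,F))).
That clade contains 9 terminal taxa: D, F, G, H, I, K, P, R, U.

9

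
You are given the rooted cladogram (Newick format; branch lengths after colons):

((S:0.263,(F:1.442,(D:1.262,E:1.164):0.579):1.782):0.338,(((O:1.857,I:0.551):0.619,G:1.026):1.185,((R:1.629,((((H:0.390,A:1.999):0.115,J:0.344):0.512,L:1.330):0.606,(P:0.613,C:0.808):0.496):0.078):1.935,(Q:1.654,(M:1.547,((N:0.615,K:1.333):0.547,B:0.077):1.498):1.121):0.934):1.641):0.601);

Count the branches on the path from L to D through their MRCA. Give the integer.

10

The MRCA of L and D is the root of the tree.
From L up to that node: 6 branches. From D up to the same node: 4 branches. Total: 6 + 4 = 10.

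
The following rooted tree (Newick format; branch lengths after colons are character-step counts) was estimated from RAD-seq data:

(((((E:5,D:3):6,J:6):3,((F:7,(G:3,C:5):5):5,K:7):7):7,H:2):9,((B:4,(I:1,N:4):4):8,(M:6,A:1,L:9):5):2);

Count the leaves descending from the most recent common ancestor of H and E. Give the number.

8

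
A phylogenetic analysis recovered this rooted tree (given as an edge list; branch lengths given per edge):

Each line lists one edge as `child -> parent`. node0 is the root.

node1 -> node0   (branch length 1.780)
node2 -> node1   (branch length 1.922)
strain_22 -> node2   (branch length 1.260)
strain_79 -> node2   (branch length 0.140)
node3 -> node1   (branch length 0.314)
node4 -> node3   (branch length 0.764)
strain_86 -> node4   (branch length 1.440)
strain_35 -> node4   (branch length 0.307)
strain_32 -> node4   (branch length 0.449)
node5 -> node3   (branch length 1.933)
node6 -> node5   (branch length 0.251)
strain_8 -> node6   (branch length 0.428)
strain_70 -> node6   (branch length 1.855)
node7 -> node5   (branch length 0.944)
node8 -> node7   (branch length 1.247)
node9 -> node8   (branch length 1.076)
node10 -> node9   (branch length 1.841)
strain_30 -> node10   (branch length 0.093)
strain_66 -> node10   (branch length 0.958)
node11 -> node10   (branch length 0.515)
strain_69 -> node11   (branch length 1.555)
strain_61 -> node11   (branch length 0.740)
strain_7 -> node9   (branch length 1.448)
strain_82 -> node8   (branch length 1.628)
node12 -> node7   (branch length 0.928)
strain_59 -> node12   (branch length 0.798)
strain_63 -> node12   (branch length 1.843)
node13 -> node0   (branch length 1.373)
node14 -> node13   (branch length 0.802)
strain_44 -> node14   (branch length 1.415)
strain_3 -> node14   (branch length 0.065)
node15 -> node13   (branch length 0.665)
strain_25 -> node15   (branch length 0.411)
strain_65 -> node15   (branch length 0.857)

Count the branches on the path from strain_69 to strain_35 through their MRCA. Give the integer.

9

The MRCA of strain_69 and strain_35 is the node subtending ((strain_86,strain_35,strain_32),((strain_8,strain_70),((((strain_30,strain_66,(strain_69,strain_61)),strain_7),strain_82),(strain_59,strain_63)))).
From strain_69 up to that node: 7 branches. From strain_35 up to the same node: 2 branches. Total: 7 + 2 = 9.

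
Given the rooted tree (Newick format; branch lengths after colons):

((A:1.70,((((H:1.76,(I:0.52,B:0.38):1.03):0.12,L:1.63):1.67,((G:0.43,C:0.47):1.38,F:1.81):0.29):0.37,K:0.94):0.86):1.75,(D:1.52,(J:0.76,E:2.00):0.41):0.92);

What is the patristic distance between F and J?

7.17

The path runs F → … → MRCA → … → J; the MRCA is the root of the tree.
Branch lengths along that path: 1.81 + 0.29 + 0.37 + 0.86 + 1.75 + 0.92 + 0.41 + 0.76 = 7.17.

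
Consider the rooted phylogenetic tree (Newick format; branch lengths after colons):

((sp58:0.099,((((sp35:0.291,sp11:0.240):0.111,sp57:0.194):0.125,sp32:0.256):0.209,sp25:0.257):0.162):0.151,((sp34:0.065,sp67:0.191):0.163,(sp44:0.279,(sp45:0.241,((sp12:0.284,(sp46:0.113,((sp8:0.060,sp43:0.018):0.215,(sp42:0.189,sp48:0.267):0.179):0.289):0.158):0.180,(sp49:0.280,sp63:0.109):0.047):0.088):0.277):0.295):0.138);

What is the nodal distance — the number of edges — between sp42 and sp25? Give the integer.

12

The MRCA of sp42 and sp25 is the root of the tree.
From sp42 up to that node: 9 branches. From sp25 up to the same node: 3 branches. Total: 9 + 3 = 12.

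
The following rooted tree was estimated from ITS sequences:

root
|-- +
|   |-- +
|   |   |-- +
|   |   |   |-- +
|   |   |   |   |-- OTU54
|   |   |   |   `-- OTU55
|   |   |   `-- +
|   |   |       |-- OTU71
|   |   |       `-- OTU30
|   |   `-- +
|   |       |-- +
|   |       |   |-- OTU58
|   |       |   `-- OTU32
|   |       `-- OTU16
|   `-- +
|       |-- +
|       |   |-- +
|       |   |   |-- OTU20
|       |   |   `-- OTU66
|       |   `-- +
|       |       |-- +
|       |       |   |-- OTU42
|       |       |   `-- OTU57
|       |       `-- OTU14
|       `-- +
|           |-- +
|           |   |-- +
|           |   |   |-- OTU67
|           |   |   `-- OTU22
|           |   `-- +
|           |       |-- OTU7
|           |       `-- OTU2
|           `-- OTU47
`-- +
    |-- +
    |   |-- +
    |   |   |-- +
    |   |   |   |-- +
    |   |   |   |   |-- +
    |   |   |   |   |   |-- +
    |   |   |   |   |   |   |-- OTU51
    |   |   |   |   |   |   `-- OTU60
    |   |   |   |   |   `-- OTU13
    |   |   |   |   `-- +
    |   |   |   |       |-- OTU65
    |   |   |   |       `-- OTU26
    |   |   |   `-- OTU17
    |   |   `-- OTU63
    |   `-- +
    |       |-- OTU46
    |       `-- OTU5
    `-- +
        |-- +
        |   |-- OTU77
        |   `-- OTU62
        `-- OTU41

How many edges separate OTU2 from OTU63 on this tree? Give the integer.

10

The MRCA of OTU2 and OTU63 is the root of the tree.
From OTU2 up to that node: 6 branches. From OTU63 up to the same node: 4 branches. Total: 6 + 4 = 10.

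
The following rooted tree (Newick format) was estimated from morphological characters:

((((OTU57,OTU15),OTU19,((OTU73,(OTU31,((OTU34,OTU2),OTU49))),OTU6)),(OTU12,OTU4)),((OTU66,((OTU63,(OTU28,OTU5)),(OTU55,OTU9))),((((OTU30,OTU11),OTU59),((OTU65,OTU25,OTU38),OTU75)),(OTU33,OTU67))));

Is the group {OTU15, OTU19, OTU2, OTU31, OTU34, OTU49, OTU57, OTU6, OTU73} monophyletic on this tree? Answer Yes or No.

The most recent common ancestor of these taxa subtends ((OTU57,OTU15),OTU19,((OTU73,(OTU31,((OTU34,OTU2),OTU49))),OTU6)).
That clade has exactly 9 tips — every listed taxon and nothing else — so the group is monophyletic.

Yes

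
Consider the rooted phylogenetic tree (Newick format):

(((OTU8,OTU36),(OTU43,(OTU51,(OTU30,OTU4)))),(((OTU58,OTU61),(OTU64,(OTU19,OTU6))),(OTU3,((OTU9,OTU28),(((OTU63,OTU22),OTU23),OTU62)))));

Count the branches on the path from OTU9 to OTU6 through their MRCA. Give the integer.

The MRCA of OTU9 and OTU6 is the node subtending (((OTU58,OTU61),(OTU64,(OTU19,OTU6))),(OTU3,((OTU9,OTU28),(((OTU63,OTU22),OTU23),OTU62)))).
From OTU9 up to that node: 4 branches. From OTU6 up to the same node: 4 branches. Total: 4 + 4 = 8.

8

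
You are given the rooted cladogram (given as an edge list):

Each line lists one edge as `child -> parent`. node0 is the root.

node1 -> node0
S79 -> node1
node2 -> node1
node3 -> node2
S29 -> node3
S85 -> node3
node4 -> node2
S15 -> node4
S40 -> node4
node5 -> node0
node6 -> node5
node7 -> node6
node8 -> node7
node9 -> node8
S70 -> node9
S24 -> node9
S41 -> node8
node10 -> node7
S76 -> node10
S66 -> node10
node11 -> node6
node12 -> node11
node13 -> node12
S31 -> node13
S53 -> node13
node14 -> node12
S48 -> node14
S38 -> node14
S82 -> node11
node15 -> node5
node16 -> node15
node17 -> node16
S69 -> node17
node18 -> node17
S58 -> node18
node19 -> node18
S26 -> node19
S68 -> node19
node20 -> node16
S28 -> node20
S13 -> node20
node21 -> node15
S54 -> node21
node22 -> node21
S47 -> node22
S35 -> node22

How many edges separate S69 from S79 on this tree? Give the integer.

The MRCA of S69 and S79 is the root of the tree.
From S69 up to that node: 5 branches. From S79 up to the same node: 2 branches. Total: 5 + 2 = 7.

7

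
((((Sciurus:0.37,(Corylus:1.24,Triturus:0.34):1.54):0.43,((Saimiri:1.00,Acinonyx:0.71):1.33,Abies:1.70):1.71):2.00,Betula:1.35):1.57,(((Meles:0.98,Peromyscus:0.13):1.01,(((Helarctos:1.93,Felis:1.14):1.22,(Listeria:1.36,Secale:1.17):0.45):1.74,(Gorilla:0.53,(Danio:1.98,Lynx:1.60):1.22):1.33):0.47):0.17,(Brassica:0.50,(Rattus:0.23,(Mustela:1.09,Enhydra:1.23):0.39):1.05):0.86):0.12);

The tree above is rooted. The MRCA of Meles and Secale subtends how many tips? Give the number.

The MRCA of Meles and Secale is the node subtending ((Meles,Peromyscus),(((Helarctos,Felis),(Listeria,Secale)),(Gorilla,(Danio,Lynx)))).
That clade contains 9 terminal taxa: Danio, Felis, Gorilla, Helarctos, Listeria, Lynx, Meles, Peromyscus, Secale.

9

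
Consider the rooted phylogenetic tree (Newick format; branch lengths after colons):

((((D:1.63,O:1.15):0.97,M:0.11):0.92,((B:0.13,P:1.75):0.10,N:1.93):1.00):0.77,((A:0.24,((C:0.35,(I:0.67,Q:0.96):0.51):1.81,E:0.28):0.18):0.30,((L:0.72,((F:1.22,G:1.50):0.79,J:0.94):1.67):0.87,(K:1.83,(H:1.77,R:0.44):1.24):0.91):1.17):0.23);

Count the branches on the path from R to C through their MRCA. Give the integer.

The MRCA of R and C is the node subtending ((A,((C,(I,Q)),E)),((L,((F,G),J)),(K,(H,R)))).
From R up to that node: 4 branches. From C up to the same node: 4 branches. Total: 4 + 4 = 8.

8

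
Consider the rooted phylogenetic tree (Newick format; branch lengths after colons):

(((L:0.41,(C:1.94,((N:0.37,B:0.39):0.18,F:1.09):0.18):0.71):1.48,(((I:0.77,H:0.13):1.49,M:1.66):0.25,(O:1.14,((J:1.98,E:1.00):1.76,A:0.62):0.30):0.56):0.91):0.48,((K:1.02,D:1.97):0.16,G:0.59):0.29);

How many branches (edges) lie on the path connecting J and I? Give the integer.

The MRCA of J and I is the node subtending (((I,H),M),(O,((J,E),A))).
From J up to that node: 4 branches. From I up to the same node: 3 branches. Total: 4 + 3 = 7.

7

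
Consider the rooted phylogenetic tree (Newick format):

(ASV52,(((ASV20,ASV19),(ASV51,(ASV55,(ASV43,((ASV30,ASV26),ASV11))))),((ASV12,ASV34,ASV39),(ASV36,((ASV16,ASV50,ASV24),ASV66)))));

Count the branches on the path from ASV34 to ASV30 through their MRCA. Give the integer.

10

The MRCA of ASV34 and ASV30 is the node subtending (((ASV20,ASV19),(ASV51,(ASV55,(ASV43,((ASV30,ASV26),ASV11))))),((ASV12,ASV34,ASV39),(ASV36,((ASV16,ASV50,ASV24),ASV66)))).
From ASV34 up to that node: 3 branches. From ASV30 up to the same node: 7 branches. Total: 3 + 7 = 10.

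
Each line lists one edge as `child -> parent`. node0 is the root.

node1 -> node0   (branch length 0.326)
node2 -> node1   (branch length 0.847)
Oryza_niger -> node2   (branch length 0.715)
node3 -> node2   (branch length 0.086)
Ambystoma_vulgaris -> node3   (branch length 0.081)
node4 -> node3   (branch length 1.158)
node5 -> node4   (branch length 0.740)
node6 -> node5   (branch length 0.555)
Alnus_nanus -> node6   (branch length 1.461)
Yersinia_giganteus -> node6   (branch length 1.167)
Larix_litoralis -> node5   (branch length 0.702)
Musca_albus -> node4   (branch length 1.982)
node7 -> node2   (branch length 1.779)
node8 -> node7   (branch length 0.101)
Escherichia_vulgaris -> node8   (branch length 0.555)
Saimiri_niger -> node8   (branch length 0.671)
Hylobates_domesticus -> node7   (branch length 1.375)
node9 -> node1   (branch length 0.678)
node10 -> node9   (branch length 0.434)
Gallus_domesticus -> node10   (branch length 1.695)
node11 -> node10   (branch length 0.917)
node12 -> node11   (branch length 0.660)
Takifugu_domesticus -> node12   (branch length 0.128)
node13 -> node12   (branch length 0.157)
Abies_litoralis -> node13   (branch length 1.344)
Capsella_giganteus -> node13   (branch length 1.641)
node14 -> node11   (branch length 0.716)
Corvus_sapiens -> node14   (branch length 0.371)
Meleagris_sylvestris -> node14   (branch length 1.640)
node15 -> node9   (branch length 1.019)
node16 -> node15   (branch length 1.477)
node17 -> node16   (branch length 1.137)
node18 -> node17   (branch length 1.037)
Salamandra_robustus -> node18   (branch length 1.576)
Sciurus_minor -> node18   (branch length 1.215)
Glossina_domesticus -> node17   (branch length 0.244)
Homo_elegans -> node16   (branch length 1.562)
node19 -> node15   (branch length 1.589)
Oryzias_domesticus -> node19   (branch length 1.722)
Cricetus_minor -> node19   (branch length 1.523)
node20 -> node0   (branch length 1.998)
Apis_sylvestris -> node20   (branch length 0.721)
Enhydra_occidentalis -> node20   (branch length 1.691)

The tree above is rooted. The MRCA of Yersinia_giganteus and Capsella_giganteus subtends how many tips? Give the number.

The MRCA of Yersinia_giganteus and Capsella_giganteus is the node subtending ((Oryza_niger,(Ambystoma_vulgaris,(((Alnus_nanus,Yersinia_giganteus),Larix_litoralis),Musca_albus)),((Escherichia_vulgaris,Saimiri_niger),Hylobates_domesticus)),((Gallus_domesticus,((Takifugu_domesticus,(Abies_litoralis,Capsella_giganteus)),(Corvus_sapiens,Meleagris_sylvestris))),((((Salamandra_robustus,Sciurus_minor),Glossina_domesticus),Homo_elegans),(Oryzias_domesticus,Cricetus_minor)))).
That clade contains 21 terminal taxa: Abies_litoralis, Alnus_nanus, Ambystoma_vulgaris, Capsella_giganteus, Corvus_sapiens, Cricetus_minor, Escherichia_vulgaris, Gallus_domesticus, Glossina_domesticus, Homo_elegans, Hylobates_domesticus, Larix_litoralis, Meleagris_sylvestris, Musca_albus, Oryza_niger, Oryzias_domesticus, Saimiri_niger, Salamandra_robustus, Sciurus_minor, Takifugu_domesticus, Yersinia_giganteus.

21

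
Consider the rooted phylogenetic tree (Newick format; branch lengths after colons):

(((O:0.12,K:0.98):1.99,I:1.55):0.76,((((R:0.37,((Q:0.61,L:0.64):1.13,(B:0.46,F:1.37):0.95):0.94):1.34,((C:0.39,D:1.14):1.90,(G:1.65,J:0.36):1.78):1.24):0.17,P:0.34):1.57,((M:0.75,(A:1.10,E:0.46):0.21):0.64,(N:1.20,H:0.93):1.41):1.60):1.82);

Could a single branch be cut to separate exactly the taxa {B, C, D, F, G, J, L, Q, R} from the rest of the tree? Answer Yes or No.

The most recent common ancestor of these taxa subtends ((R,((Q,L),(B,F))),((C,D),(G,J))).
That clade has exactly 9 tips — every listed taxon and nothing else — so the group is monophyletic.

Yes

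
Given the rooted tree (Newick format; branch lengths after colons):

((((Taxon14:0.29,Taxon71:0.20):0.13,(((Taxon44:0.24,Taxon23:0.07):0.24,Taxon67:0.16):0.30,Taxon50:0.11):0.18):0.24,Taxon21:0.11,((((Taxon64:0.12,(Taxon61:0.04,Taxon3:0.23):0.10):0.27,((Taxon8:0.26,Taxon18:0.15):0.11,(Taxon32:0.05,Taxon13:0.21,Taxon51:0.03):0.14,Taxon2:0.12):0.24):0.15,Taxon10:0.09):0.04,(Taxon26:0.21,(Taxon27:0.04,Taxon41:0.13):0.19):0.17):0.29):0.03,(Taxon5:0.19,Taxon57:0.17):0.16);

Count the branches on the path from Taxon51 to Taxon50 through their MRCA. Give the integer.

The MRCA of Taxon51 and Taxon50 is the node subtending (((Taxon14,Taxon71),(((Taxon44,Taxon23),Taxon67),Taxon50)),Taxon21,((((Taxon64,(Taxon61,Taxon3)),((Taxon8,Taxon18),(Taxon32,Taxon13,Taxon51),Taxon2)),Taxon10),(Taxon26,(Taxon27,Taxon41)))).
From Taxon51 up to that node: 6 branches. From Taxon50 up to the same node: 3 branches. Total: 6 + 3 = 9.

9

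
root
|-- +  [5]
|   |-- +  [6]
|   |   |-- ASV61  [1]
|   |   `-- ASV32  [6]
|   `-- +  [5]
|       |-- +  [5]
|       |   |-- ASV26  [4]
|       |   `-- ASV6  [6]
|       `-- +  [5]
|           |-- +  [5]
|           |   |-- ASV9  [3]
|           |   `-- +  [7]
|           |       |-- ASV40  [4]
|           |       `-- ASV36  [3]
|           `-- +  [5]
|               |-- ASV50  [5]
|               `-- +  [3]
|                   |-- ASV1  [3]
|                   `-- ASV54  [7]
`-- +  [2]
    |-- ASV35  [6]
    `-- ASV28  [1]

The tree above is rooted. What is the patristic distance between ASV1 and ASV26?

The path runs ASV1 → … → MRCA → … → ASV26; the MRCA is the node subtending ((ASV26,ASV6),((ASV9,(ASV40,ASV36)),(ASV50,(ASV1,ASV54)))).
Branch lengths along that path: 3 + 3 + 5 + 5 + 5 + 4 = 25.

25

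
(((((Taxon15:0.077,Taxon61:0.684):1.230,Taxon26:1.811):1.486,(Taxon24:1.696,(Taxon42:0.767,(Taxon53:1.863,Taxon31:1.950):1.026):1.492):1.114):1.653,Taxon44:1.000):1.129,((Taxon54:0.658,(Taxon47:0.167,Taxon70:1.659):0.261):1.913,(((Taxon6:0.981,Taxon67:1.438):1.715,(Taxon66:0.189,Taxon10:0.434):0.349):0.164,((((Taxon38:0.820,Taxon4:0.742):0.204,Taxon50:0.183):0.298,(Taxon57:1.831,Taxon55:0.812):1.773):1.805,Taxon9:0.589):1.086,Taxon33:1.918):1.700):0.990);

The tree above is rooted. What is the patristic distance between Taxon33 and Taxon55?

7.394

The path runs Taxon33 → … → MRCA → … → Taxon55; the MRCA is the node subtending (((Taxon6,Taxon67),(Taxon66,Taxon10)),((((Taxon38,Taxon4),Taxon50),(Taxon57,Taxon55)),Taxon9),Taxon33).
Branch lengths along that path: 1.918 + 1.086 + 1.805 + 1.773 + 0.812 = 7.394.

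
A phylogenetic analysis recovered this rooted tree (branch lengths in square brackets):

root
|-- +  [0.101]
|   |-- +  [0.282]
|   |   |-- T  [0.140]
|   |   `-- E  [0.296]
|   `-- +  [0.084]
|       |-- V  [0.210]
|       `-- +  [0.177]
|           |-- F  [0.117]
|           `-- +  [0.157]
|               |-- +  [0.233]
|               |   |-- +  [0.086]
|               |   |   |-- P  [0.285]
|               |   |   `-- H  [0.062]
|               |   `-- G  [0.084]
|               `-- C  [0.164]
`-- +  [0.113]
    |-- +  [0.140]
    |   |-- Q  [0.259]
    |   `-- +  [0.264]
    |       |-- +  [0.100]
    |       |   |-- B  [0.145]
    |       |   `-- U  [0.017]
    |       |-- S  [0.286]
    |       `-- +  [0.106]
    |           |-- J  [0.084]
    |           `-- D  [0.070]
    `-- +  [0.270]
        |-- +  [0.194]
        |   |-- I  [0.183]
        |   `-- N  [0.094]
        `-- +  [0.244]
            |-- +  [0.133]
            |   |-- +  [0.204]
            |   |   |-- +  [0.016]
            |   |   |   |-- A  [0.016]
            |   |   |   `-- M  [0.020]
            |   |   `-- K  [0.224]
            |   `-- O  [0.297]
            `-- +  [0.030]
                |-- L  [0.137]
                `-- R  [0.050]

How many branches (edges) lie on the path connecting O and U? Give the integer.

The MRCA of O and U is the node subtending ((Q,((B,U),S,(J,D))),((I,N),((((A,M),K),O),(L,R)))).
From O up to that node: 4 branches. From U up to the same node: 4 branches. Total: 4 + 4 = 8.

8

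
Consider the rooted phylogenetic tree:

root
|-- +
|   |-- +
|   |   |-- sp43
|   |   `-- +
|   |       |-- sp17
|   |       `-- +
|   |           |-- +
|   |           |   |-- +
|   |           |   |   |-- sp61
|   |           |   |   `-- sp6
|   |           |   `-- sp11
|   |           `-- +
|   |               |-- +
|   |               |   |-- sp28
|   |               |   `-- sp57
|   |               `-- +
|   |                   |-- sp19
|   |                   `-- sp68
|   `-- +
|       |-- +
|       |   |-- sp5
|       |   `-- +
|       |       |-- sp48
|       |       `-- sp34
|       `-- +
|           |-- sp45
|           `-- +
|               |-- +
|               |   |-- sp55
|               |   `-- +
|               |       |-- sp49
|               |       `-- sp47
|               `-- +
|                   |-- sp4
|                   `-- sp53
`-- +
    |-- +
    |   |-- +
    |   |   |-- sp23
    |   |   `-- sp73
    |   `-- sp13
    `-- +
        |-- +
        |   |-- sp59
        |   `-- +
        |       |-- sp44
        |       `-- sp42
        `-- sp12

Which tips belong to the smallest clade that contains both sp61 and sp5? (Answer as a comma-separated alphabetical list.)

Tracing sp61: it sits inside (sp61,sp6).
Tracing sp5: it sits inside (sp5,(sp48,sp34)).
The smallest clade enclosing both is ((sp43,(sp17,(((sp61,sp6),sp11),((sp28,sp57),(sp19,sp68))))),((sp5,(sp48,sp34)),(sp45,((sp55,(sp49,sp47)),(sp4,sp53))))); the answer is its 18 terminal taxa in alphabetical order.

sp11, sp17, sp19, sp28, sp34, sp4, sp43, sp45, sp47, sp48, sp49, sp5, sp53, sp55, sp57, sp6, sp61, sp68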